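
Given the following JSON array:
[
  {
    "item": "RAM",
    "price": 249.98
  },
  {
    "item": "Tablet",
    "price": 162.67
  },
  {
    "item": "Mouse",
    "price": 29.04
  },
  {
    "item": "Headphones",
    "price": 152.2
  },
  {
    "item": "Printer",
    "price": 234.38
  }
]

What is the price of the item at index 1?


Array index 1 -> Tablet
price = 162.67

ANSWER: 162.67


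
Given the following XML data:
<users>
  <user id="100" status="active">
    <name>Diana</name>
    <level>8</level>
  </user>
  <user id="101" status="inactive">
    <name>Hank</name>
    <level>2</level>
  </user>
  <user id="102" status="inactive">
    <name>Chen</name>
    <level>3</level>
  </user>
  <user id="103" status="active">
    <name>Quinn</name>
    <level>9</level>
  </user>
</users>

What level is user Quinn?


Finding user: Quinn
<level>9</level>

ANSWER: 9


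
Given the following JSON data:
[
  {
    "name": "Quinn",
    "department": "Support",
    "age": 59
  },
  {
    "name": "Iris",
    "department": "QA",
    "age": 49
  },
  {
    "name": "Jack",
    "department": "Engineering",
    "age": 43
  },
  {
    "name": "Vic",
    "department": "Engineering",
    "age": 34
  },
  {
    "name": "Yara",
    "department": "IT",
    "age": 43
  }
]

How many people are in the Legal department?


Scanning records for department = Legal
  No matches found
Count: 0

ANSWER: 0


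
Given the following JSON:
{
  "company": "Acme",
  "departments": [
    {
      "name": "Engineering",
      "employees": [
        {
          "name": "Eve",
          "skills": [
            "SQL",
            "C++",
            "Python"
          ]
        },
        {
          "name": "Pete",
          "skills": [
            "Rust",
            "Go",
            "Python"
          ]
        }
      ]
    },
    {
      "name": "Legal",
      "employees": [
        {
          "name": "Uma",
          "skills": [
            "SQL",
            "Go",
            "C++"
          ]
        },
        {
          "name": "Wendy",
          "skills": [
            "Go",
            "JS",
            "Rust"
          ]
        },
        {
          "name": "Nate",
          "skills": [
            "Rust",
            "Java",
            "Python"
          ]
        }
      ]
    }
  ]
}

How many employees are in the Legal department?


Path: departments[1].employees
Count: 3

ANSWER: 3


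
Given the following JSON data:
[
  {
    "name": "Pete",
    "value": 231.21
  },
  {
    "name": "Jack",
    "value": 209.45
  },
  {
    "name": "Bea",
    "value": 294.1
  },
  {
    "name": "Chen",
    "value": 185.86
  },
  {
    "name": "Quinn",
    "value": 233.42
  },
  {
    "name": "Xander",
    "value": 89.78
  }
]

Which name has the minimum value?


Comparing values:
  Pete: 231.21
  Jack: 209.45
  Bea: 294.1
  Chen: 185.86
  Quinn: 233.42
  Xander: 89.78
Minimum: Xander (89.78)

ANSWER: Xander


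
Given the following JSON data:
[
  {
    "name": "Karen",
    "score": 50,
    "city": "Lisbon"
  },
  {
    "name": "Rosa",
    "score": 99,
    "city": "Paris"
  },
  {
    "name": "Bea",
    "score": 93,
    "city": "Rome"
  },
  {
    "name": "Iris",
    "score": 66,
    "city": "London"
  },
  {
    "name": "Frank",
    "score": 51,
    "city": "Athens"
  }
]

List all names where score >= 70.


Filtering records where score >= 70:
  Karen (score=50) -> no
  Rosa (score=99) -> YES
  Bea (score=93) -> YES
  Iris (score=66) -> no
  Frank (score=51) -> no


ANSWER: Rosa, Bea


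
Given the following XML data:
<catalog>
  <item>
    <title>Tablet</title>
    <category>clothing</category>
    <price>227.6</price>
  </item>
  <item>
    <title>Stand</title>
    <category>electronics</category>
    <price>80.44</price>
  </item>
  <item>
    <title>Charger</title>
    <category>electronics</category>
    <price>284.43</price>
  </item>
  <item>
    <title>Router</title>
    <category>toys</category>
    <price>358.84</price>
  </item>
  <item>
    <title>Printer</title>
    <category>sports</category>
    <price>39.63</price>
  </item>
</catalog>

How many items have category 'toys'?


Scanning <item> elements for <category>toys</category>:
  Item 4: Router -> MATCH
Count: 1

ANSWER: 1


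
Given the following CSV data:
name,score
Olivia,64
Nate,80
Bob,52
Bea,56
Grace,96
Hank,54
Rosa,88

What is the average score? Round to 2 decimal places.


Scores: 64, 80, 52, 56, 96, 54, 88
Sum = 490
Count = 7
Average = 490 / 7 = 70.00

ANSWER: 70.00


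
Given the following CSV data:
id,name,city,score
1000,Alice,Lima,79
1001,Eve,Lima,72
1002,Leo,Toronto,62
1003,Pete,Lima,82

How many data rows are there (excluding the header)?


Counting rows (excluding header):
Header: id,name,city,score
Data rows: 4

ANSWER: 4


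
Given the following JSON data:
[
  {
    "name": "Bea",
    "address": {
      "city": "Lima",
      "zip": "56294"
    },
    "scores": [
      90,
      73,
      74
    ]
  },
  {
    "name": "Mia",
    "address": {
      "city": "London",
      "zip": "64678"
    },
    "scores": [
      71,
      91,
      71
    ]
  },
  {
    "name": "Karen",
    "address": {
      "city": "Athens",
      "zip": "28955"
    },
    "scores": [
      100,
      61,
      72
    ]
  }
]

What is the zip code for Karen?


Path: records[2].address.zip
Value: 28955

ANSWER: 28955


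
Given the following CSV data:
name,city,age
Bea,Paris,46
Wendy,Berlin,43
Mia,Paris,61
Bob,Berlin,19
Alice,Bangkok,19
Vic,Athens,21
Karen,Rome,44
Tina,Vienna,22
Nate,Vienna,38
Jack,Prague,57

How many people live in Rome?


Scanning city column for 'Rome':
  Row 7: Karen -> MATCH
Total matches: 1

ANSWER: 1


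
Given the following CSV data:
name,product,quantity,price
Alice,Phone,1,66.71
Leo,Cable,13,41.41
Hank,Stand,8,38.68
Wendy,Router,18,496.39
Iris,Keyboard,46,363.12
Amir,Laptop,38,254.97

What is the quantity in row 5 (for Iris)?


Row 5: Iris
Column 'quantity' = 46

ANSWER: 46


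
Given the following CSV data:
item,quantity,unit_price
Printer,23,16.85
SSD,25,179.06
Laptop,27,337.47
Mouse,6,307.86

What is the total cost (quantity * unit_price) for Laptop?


Row: Laptop
quantity = 27
unit_price = 337.47
total = 27 * 337.47 = 9111.69

ANSWER: 9111.69


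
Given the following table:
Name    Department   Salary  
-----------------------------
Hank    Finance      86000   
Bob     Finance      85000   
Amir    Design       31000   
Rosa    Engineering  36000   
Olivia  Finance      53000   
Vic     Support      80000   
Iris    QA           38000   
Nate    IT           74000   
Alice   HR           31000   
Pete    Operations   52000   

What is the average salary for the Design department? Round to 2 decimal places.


Design department members:
  Amir: 31000
Sum = 31000
Count = 1
Average = 31000 / 1 = 31000.00

ANSWER: 31000.00


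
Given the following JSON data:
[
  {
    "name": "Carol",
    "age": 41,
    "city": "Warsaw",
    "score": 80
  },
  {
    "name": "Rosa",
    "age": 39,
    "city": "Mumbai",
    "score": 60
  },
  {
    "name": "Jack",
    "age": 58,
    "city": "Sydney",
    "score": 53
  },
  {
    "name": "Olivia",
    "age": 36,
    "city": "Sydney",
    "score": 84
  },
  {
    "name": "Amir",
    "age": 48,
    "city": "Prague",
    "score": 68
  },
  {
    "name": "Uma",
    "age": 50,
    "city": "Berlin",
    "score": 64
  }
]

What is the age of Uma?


Looking up record where name = Uma
Record index: 5
Field 'age' = 50

ANSWER: 50


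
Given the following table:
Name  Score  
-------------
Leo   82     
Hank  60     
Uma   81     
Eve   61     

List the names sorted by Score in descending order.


Sorting by Score (descending):
  Leo: 82
  Uma: 81
  Eve: 61
  Hank: 60


ANSWER: Leo, Uma, Eve, Hank


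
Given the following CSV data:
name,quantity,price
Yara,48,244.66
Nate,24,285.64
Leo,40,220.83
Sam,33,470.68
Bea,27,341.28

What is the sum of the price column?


Values in 'price' column:
  Row 1: 244.66
  Row 2: 285.64
  Row 3: 220.83
  Row 4: 470.68
  Row 5: 341.28
Sum = 244.66 + 285.64 + 220.83 + 470.68 + 341.28 = 1563.09

ANSWER: 1563.09


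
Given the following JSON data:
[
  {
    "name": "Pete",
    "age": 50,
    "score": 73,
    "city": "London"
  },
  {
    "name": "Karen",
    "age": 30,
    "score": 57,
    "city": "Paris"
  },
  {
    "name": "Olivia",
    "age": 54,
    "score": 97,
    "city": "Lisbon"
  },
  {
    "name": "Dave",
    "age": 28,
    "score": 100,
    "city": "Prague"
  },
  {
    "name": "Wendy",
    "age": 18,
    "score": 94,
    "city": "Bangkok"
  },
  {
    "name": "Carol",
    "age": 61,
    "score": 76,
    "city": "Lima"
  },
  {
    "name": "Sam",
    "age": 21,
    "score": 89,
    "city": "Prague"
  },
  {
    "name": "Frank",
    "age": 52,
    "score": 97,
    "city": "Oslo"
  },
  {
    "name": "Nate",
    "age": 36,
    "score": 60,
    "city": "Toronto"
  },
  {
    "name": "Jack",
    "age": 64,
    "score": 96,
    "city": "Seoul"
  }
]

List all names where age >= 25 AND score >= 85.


Checking both conditions:
  Pete (age=50, score=73) -> no
  Karen (age=30, score=57) -> no
  Olivia (age=54, score=97) -> YES
  Dave (age=28, score=100) -> YES
  Wendy (age=18, score=94) -> no
  Carol (age=61, score=76) -> no
  Sam (age=21, score=89) -> no
  Frank (age=52, score=97) -> YES
  Nate (age=36, score=60) -> no
  Jack (age=64, score=96) -> YES


ANSWER: Olivia, Dave, Frank, Jack


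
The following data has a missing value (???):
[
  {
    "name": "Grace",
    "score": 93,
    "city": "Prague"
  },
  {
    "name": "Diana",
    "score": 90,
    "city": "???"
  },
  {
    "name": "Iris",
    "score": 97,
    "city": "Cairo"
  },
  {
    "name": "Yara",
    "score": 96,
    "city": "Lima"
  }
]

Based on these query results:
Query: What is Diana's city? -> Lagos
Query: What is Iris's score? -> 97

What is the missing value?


The missing value is Diana's city
From query: Diana's city = Lagos

ANSWER: Lagos


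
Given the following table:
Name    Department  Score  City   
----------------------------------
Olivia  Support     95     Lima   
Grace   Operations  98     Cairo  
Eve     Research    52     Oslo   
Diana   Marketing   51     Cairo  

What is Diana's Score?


Row 4: Diana
Score = 51

ANSWER: 51


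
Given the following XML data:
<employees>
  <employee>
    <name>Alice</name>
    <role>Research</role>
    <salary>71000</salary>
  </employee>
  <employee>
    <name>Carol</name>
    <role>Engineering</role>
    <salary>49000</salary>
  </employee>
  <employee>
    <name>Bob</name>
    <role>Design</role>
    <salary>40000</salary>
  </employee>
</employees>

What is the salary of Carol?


Searching for <employee> with <name>Carol</name>
Found at position 2
<salary>49000</salary>

ANSWER: 49000


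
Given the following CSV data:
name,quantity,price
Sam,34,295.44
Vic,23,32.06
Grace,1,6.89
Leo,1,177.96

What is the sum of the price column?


Values in 'price' column:
  Row 1: 295.44
  Row 2: 32.06
  Row 3: 6.89
  Row 4: 177.96
Sum = 295.44 + 32.06 + 6.89 + 177.96 = 512.35

ANSWER: 512.35


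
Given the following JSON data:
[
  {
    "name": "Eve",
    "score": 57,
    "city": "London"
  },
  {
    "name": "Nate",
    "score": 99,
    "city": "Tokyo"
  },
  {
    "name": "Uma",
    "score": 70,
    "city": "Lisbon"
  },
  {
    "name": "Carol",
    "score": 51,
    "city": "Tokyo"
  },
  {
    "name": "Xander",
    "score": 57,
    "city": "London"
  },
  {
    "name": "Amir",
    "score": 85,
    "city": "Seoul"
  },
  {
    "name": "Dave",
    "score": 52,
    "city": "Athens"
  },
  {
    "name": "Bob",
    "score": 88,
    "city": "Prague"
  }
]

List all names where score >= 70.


Filtering records where score >= 70:
  Eve (score=57) -> no
  Nate (score=99) -> YES
  Uma (score=70) -> YES
  Carol (score=51) -> no
  Xander (score=57) -> no
  Amir (score=85) -> YES
  Dave (score=52) -> no
  Bob (score=88) -> YES


ANSWER: Nate, Uma, Amir, Bob


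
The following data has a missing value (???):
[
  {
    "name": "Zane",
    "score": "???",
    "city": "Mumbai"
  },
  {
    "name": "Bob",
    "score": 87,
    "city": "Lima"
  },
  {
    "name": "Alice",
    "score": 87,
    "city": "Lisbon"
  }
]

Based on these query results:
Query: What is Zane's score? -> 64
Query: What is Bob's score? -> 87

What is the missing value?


The missing value is Zane's score
From query: Zane's score = 64

ANSWER: 64


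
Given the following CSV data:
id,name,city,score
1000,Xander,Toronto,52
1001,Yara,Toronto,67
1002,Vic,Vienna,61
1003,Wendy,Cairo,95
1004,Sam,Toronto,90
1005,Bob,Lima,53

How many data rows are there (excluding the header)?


Counting rows (excluding header):
Header: id,name,city,score
Data rows: 6

ANSWER: 6


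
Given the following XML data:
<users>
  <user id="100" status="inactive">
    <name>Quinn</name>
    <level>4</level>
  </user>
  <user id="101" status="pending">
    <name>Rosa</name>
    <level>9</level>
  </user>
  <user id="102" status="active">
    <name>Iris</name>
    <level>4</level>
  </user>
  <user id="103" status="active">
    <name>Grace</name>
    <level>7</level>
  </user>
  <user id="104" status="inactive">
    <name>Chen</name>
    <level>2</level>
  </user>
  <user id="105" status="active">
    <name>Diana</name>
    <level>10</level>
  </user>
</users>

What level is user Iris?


Finding user: Iris
<level>4</level>

ANSWER: 4


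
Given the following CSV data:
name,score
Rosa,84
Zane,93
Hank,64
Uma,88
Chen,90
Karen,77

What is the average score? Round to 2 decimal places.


Scores: 84, 93, 64, 88, 90, 77
Sum = 496
Count = 6
Average = 496 / 6 = 82.67

ANSWER: 82.67


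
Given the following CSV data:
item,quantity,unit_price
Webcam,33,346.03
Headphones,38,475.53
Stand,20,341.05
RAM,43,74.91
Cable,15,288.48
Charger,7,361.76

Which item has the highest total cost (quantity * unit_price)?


Computing row totals:
  Webcam: 11418.99
  Headphones: 18070.14
  Stand: 6821.0
  RAM: 3221.13
  Cable: 4327.2
  Charger: 2532.32
Maximum: Headphones (18070.14)

ANSWER: Headphones


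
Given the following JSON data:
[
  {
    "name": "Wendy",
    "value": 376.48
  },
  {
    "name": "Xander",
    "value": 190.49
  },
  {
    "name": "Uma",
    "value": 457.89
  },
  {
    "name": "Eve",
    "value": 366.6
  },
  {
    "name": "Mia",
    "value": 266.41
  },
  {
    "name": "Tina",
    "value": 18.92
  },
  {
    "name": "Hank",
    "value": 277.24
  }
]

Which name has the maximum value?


Comparing values:
  Wendy: 376.48
  Xander: 190.49
  Uma: 457.89
  Eve: 366.6
  Mia: 266.41
  Tina: 18.92
  Hank: 277.24
Maximum: Uma (457.89)

ANSWER: Uma


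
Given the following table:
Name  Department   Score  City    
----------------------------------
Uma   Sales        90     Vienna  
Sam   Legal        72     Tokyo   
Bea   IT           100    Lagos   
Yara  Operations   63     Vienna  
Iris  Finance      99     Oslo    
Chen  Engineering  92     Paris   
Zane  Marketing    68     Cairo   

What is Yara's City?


Row 4: Yara
City = Vienna

ANSWER: Vienna


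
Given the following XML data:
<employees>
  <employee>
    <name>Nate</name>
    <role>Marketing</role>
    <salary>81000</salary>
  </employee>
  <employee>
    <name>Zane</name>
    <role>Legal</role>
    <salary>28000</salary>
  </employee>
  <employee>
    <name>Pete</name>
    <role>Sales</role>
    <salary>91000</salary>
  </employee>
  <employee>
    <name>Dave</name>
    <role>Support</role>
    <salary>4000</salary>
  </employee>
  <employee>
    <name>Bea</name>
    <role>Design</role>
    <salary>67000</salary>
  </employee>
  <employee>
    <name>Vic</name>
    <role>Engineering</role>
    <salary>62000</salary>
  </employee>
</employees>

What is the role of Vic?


Searching for <employee> with <name>Vic</name>
Found at position 6
<role>Engineering</role>

ANSWER: Engineering


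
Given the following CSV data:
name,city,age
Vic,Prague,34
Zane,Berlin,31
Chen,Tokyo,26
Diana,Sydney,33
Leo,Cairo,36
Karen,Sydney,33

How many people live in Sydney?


Scanning city column for 'Sydney':
  Row 4: Diana -> MATCH
  Row 6: Karen -> MATCH
Total matches: 2

ANSWER: 2


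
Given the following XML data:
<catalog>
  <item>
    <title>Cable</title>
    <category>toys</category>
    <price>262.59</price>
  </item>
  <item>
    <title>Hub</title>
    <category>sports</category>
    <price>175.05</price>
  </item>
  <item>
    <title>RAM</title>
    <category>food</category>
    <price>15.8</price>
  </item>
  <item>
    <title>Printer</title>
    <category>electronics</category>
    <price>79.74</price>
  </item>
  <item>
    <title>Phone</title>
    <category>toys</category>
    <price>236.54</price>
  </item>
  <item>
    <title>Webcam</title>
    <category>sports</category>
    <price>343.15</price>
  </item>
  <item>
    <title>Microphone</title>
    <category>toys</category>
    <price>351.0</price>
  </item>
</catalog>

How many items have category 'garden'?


Scanning <item> elements for <category>garden</category>:
Count: 0

ANSWER: 0


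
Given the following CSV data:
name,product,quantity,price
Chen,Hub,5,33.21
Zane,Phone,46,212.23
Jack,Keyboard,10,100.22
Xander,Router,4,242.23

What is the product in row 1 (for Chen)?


Row 1: Chen
Column 'product' = Hub

ANSWER: Hub


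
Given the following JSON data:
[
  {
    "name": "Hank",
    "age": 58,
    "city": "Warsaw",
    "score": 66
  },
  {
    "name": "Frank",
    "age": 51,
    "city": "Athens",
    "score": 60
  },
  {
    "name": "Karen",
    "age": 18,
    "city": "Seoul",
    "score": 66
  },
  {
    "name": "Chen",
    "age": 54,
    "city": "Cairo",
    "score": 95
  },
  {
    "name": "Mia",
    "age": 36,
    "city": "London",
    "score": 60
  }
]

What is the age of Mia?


Looking up record where name = Mia
Record index: 4
Field 'age' = 36

ANSWER: 36


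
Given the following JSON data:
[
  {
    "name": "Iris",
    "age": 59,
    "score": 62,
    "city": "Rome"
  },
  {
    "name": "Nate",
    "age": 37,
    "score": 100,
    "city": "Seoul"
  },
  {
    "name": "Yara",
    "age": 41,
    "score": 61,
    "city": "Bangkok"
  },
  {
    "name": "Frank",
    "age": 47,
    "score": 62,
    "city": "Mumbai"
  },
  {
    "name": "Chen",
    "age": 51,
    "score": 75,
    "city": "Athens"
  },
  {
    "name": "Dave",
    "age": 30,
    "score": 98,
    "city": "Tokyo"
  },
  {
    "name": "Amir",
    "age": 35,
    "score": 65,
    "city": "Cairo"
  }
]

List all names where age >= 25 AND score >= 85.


Checking both conditions:
  Iris (age=59, score=62) -> no
  Nate (age=37, score=100) -> YES
  Yara (age=41, score=61) -> no
  Frank (age=47, score=62) -> no
  Chen (age=51, score=75) -> no
  Dave (age=30, score=98) -> YES
  Amir (age=35, score=65) -> no


ANSWER: Nate, Dave


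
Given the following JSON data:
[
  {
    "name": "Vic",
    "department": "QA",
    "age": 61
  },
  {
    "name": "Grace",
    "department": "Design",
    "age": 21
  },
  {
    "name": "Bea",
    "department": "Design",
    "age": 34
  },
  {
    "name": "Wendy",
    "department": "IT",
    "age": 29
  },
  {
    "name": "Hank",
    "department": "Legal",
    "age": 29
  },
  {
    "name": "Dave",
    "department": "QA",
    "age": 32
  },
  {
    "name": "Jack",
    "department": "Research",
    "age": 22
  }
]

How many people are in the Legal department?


Scanning records for department = Legal
  Record 4: Hank
Count: 1

ANSWER: 1


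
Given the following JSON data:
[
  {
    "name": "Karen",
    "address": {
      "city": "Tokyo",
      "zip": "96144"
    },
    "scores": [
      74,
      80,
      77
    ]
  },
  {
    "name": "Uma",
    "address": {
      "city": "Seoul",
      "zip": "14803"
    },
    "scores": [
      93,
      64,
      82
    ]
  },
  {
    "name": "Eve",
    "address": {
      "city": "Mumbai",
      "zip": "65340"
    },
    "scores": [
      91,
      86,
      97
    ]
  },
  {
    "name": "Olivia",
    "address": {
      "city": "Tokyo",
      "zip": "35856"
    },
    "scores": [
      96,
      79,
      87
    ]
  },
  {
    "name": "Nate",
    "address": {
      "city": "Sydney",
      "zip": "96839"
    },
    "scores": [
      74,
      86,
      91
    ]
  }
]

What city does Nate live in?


Path: records[4].address.city
Value: Sydney

ANSWER: Sydney


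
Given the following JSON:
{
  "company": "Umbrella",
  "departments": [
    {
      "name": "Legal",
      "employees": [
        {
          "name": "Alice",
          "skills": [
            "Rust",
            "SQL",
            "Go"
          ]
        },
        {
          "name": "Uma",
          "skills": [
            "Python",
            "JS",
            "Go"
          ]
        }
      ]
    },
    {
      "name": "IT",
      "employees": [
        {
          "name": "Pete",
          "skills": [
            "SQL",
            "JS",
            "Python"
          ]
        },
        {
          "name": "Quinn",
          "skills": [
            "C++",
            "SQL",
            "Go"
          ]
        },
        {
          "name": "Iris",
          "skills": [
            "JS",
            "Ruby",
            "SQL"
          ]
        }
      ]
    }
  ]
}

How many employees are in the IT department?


Path: departments[1].employees
Count: 3

ANSWER: 3


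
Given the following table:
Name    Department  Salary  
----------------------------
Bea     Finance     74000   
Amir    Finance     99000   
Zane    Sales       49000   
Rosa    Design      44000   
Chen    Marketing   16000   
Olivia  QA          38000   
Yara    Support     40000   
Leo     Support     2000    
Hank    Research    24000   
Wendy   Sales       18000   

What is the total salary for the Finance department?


Finance department members:
  Bea: 74000
  Amir: 99000
Total = 74000 + 99000 = 173000

ANSWER: 173000


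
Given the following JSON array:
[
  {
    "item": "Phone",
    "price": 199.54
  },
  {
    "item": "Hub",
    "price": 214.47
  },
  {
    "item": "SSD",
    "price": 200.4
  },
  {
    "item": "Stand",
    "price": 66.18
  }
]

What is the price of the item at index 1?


Array index 1 -> Hub
price = 214.47

ANSWER: 214.47


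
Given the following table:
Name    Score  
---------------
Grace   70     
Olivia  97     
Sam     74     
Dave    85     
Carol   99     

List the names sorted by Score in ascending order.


Sorting by Score (ascending):
  Grace: 70
  Sam: 74
  Dave: 85
  Olivia: 97
  Carol: 99


ANSWER: Grace, Sam, Dave, Olivia, Carol


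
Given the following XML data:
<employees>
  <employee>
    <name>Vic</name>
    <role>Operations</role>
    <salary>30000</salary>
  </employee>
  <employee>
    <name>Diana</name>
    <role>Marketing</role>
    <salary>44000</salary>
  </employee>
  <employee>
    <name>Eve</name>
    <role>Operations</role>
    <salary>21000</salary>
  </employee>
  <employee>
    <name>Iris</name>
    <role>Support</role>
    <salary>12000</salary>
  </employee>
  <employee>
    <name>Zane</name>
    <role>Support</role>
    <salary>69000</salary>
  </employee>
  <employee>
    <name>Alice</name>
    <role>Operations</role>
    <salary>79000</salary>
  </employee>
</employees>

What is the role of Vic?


Searching for <employee> with <name>Vic</name>
Found at position 1
<role>Operations</role>

ANSWER: Operations


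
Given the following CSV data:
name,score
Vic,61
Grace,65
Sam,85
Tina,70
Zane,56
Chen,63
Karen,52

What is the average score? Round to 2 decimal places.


Scores: 61, 65, 85, 70, 56, 63, 52
Sum = 452
Count = 7
Average = 452 / 7 = 64.57

ANSWER: 64.57


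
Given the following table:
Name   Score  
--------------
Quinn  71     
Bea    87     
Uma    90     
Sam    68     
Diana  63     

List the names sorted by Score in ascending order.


Sorting by Score (ascending):
  Diana: 63
  Sam: 68
  Quinn: 71
  Bea: 87
  Uma: 90


ANSWER: Diana, Sam, Quinn, Bea, Uma


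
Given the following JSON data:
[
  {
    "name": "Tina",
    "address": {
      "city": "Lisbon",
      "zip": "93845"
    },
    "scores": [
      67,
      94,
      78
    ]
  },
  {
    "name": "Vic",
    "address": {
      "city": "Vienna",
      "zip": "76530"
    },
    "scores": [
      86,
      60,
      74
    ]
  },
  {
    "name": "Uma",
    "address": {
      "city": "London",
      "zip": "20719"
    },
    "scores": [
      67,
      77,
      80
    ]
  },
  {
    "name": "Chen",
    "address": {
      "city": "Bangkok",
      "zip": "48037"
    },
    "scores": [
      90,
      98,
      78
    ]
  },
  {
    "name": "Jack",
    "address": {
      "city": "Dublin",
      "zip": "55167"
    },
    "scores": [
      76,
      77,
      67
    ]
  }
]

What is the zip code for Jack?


Path: records[4].address.zip
Value: 55167

ANSWER: 55167


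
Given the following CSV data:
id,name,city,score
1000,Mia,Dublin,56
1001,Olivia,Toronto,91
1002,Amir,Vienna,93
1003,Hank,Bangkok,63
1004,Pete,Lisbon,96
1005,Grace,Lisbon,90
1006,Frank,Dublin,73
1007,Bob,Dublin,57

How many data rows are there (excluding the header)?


Counting rows (excluding header):
Header: id,name,city,score
Data rows: 8

ANSWER: 8


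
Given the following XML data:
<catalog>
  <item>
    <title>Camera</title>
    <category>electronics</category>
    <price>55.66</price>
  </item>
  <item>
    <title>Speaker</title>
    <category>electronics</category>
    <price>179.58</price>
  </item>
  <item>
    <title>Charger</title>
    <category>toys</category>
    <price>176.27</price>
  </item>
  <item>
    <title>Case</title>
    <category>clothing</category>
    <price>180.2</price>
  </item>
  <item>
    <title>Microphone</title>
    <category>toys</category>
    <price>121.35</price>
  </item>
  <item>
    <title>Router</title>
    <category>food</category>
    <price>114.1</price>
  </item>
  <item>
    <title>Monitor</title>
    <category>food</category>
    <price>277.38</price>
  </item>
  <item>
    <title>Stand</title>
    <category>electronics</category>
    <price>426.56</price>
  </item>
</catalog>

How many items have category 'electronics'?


Scanning <item> elements for <category>electronics</category>:
  Item 1: Camera -> MATCH
  Item 2: Speaker -> MATCH
  Item 8: Stand -> MATCH
Count: 3

ANSWER: 3


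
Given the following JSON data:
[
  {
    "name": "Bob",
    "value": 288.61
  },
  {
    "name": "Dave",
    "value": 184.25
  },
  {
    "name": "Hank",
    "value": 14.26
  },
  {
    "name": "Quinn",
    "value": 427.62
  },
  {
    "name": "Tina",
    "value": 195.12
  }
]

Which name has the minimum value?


Comparing values:
  Bob: 288.61
  Dave: 184.25
  Hank: 14.26
  Quinn: 427.62
  Tina: 195.12
Minimum: Hank (14.26)

ANSWER: Hank


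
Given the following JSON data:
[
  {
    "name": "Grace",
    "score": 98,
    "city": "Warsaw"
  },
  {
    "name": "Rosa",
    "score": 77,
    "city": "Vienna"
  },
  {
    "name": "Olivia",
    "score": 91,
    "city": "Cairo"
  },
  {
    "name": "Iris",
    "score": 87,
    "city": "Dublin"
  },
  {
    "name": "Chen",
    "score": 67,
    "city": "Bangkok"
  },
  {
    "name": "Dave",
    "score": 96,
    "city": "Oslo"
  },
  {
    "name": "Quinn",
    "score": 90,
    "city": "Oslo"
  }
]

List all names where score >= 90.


Filtering records where score >= 90:
  Grace (score=98) -> YES
  Rosa (score=77) -> no
  Olivia (score=91) -> YES
  Iris (score=87) -> no
  Chen (score=67) -> no
  Dave (score=96) -> YES
  Quinn (score=90) -> YES


ANSWER: Grace, Olivia, Dave, Quinn


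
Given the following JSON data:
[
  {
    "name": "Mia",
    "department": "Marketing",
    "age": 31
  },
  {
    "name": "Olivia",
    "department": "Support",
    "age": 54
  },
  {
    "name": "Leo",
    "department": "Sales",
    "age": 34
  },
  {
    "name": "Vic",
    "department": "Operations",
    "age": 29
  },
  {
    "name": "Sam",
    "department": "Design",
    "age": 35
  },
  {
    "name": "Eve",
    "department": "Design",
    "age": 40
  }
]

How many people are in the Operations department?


Scanning records for department = Operations
  Record 3: Vic
Count: 1

ANSWER: 1


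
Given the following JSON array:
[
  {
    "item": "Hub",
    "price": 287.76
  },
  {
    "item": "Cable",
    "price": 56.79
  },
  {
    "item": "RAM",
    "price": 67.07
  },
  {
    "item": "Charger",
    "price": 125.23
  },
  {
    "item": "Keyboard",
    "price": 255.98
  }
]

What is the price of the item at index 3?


Array index 3 -> Charger
price = 125.23

ANSWER: 125.23


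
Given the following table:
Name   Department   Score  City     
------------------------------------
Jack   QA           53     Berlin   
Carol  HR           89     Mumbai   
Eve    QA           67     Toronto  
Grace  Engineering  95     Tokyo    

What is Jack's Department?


Row 1: Jack
Department = QA

ANSWER: QA


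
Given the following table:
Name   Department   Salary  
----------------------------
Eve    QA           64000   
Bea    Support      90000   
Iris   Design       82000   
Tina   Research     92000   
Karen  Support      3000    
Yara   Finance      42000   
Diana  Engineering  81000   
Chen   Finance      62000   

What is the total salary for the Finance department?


Finance department members:
  Yara: 42000
  Chen: 62000
Total = 42000 + 62000 = 104000

ANSWER: 104000


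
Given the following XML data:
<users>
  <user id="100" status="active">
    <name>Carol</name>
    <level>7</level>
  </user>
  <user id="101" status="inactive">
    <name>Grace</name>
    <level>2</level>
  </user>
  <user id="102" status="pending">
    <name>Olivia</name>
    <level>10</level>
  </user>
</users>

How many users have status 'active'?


Counting users with status='active':
  Carol (id=100) -> MATCH
Count: 1

ANSWER: 1


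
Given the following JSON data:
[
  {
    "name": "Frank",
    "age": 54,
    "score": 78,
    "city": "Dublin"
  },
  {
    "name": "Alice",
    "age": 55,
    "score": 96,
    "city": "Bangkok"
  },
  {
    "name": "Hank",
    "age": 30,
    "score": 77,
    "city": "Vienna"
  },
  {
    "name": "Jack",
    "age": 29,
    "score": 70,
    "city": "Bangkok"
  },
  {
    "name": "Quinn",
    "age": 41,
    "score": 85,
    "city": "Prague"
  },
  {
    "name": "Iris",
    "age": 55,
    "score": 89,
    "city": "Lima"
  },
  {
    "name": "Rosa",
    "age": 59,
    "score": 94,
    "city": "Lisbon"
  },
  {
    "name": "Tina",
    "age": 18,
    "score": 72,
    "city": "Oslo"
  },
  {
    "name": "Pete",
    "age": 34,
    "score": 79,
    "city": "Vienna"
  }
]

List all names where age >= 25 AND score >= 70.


Checking both conditions:
  Frank (age=54, score=78) -> YES
  Alice (age=55, score=96) -> YES
  Hank (age=30, score=77) -> YES
  Jack (age=29, score=70) -> YES
  Quinn (age=41, score=85) -> YES
  Iris (age=55, score=89) -> YES
  Rosa (age=59, score=94) -> YES
  Tina (age=18, score=72) -> no
  Pete (age=34, score=79) -> YES


ANSWER: Frank, Alice, Hank, Jack, Quinn, Iris, Rosa, Pete


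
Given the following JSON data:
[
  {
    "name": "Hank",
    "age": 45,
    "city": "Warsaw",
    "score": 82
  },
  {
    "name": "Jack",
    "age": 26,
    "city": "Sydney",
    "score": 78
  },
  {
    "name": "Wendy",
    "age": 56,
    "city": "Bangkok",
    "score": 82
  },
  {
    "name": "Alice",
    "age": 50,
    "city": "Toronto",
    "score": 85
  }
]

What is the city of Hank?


Looking up record where name = Hank
Record index: 0
Field 'city' = Warsaw

ANSWER: Warsaw


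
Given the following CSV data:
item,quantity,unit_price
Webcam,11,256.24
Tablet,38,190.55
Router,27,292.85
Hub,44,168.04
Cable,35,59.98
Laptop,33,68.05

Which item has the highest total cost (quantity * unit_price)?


Computing row totals:
  Webcam: 2818.64
  Tablet: 7240.9
  Router: 7906.95
  Hub: 7393.76
  Cable: 2099.3
  Laptop: 2245.65
Maximum: Router (7906.95)

ANSWER: Router


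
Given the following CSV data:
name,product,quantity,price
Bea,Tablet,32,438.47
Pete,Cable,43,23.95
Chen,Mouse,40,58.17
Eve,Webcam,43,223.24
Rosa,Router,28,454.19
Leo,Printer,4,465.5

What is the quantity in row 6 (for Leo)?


Row 6: Leo
Column 'quantity' = 4

ANSWER: 4


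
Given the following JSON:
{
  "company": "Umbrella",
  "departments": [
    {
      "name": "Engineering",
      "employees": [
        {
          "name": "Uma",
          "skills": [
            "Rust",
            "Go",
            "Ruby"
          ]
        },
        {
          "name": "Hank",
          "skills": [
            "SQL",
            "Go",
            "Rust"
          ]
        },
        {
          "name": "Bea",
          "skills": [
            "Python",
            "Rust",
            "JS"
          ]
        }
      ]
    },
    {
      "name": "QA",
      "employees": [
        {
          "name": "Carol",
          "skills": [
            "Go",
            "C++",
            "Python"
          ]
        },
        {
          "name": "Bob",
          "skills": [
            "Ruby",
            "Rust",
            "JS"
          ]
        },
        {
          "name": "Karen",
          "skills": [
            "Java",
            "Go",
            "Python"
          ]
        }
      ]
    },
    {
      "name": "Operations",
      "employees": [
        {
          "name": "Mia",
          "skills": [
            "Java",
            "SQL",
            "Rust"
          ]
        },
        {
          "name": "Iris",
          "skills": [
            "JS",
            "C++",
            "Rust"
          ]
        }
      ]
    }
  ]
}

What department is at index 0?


Path: departments[0].name
Value: Engineering

ANSWER: Engineering


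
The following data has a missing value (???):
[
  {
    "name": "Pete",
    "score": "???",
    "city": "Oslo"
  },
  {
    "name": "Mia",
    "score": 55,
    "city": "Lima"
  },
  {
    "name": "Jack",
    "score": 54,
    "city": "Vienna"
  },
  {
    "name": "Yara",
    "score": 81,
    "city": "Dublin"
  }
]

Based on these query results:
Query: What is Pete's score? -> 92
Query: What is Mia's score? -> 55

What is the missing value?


The missing value is Pete's score
From query: Pete's score = 92

ANSWER: 92


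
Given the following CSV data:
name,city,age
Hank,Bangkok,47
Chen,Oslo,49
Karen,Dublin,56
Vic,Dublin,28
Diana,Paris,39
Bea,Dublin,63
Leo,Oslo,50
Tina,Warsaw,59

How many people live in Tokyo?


Scanning city column for 'Tokyo':
Total matches: 0

ANSWER: 0


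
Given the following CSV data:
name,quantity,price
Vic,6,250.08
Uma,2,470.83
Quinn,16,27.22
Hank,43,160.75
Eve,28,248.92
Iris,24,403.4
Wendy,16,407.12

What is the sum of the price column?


Values in 'price' column:
  Row 1: 250.08
  Row 2: 470.83
  Row 3: 27.22
  Row 4: 160.75
  Row 5: 248.92
  Row 6: 403.4
  Row 7: 407.12
Sum = 250.08 + 470.83 + 27.22 + 160.75 + 248.92 + 403.4 + 407.12 = 1968.32

ANSWER: 1968.32


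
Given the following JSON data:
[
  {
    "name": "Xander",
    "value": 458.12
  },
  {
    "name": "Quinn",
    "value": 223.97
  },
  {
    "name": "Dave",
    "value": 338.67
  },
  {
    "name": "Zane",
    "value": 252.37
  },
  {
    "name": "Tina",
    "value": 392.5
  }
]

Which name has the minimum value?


Comparing values:
  Xander: 458.12
  Quinn: 223.97
  Dave: 338.67
  Zane: 252.37
  Tina: 392.5
Minimum: Quinn (223.97)

ANSWER: Quinn


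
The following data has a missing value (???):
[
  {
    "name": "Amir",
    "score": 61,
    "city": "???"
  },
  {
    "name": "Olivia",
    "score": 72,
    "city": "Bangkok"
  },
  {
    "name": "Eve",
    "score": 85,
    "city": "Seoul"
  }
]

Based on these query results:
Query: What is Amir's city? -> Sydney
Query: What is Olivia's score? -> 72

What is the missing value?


The missing value is Amir's city
From query: Amir's city = Sydney

ANSWER: Sydney


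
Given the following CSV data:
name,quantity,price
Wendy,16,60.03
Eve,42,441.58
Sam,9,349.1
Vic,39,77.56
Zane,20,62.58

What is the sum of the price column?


Values in 'price' column:
  Row 1: 60.03
  Row 2: 441.58
  Row 3: 349.1
  Row 4: 77.56
  Row 5: 62.58
Sum = 60.03 + 441.58 + 349.1 + 77.56 + 62.58 = 990.85

ANSWER: 990.85


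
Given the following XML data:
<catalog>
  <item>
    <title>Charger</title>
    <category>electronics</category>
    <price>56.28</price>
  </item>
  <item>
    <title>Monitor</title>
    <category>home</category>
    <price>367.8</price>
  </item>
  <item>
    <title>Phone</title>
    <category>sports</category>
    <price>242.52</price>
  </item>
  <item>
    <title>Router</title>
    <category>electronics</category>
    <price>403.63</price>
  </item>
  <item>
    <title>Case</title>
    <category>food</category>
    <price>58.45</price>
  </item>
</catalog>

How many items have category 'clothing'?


Scanning <item> elements for <category>clothing</category>:
Count: 0

ANSWER: 0


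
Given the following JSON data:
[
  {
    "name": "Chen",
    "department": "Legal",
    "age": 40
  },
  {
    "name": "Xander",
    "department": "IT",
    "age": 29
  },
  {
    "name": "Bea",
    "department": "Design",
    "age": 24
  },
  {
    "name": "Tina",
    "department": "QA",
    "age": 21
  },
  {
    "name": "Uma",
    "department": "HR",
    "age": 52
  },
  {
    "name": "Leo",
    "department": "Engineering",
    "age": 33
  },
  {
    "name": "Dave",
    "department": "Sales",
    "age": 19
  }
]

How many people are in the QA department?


Scanning records for department = QA
  Record 3: Tina
Count: 1

ANSWER: 1


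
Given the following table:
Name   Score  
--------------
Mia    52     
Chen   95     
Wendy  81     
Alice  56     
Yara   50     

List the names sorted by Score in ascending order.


Sorting by Score (ascending):
  Yara: 50
  Mia: 52
  Alice: 56
  Wendy: 81
  Chen: 95


ANSWER: Yara, Mia, Alice, Wendy, Chen


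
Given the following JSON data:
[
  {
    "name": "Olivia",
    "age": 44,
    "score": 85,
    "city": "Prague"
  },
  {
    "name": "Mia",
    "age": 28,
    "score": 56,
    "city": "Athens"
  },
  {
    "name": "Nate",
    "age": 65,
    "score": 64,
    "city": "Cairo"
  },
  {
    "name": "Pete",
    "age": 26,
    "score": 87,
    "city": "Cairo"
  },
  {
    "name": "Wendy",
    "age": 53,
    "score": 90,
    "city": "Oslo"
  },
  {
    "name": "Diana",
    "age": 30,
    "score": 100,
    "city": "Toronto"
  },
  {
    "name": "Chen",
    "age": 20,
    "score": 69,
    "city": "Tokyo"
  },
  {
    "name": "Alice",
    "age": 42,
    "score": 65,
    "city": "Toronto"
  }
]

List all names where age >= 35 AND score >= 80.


Checking both conditions:
  Olivia (age=44, score=85) -> YES
  Mia (age=28, score=56) -> no
  Nate (age=65, score=64) -> no
  Pete (age=26, score=87) -> no
  Wendy (age=53, score=90) -> YES
  Diana (age=30, score=100) -> no
  Chen (age=20, score=69) -> no
  Alice (age=42, score=65) -> no


ANSWER: Olivia, Wendy


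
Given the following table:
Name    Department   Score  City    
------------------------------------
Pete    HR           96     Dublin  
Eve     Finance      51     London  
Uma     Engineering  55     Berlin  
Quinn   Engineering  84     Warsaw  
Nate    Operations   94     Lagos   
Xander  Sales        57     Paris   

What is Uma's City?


Row 3: Uma
City = Berlin

ANSWER: Berlin


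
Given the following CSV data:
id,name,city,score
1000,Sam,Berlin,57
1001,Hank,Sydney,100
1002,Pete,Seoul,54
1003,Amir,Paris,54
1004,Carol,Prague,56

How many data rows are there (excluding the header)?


Counting rows (excluding header):
Header: id,name,city,score
Data rows: 5

ANSWER: 5


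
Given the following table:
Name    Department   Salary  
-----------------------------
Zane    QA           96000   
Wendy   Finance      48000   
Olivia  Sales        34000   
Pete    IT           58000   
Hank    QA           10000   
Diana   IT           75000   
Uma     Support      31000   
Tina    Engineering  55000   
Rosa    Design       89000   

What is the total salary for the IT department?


IT department members:
  Pete: 58000
  Diana: 75000
Total = 58000 + 75000 = 133000

ANSWER: 133000


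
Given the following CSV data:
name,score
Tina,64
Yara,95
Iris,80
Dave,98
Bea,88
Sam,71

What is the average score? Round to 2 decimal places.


Scores: 64, 95, 80, 98, 88, 71
Sum = 496
Count = 6
Average = 496 / 6 = 82.67

ANSWER: 82.67
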